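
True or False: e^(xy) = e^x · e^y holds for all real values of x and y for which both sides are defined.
False.

Claim: e^(xy) = e^x · e^y.
Test a specific point where both sides are defined: x = 1, y = 1.
LHS = e^(xy) ≈ 2.7183
RHS = e^x · e^y ≈ 7.3891
Since 2.7183 ≠ 7.3891, the equation fails at this point, so it cannot hold for all real values of x and y for which both sides are defined.
e^x · e^y = e^(x+y), not e^(xy).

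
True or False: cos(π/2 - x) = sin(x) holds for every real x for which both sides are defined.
Claim: cos(π/2 - x) = sin(x).
Reasoning: Use cos(u - v) = cos(u)cos(v) + sin(u)sin(v) with u = π/2, v = x: cos(π/2)cos(x) + sin(π/2)sin(x) = 0·cos(x) + 1·sin(x) = sin(x).
So the two sides agree for every real x for which both sides are defined.

Conclusion: True.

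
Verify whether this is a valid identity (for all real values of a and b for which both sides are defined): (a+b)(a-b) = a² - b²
Claim: (a+b)(a-b) = a² - b².
Reasoning: Expand: (a+b)(a-b) = a² - ab + ba - b² = a² - b² (the cross terms cancel).
So the two sides agree for all real values of a and b for which both sides are defined.

Conclusion: Yes, this is an identity.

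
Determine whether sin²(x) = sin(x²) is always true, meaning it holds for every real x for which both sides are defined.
Claim: sin²(x) = sin(x²).
Test a specific point where both sides are defined: x = π/3.
LHS = sin²(x) ≈ 0.7500
RHS = sin(x²) ≈ 0.8897
Since 0.7500 ≠ 0.8897, the equation fails at this point, so it cannot hold for every real x for which both sides are defined.
sin²(x) means (sin x)², squaring the output; sin(x²) squares the input. These are different functions.

Conclusion: No, this is NOT an identity.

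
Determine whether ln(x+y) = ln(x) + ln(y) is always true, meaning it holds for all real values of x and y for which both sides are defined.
Claim: ln(x+y) = ln(x) + ln(y).
Test a specific point where both sides are defined: x = 2, y = 3/2.
LHS = ln(x+y) ≈ 1.2528
RHS = ln(x) + ln(y) ≈ 1.0986
Since 1.2528 ≠ 1.0986, the equation fails at this point, so it cannot hold for all real values of x and y for which both sides are defined.
ln(x) + ln(y) = ln(xy), not ln(x+y).

Conclusion: No, this is NOT an identity.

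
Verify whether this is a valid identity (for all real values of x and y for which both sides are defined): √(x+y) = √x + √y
No, this is NOT an identity.

Claim: √(x+y) = √x + √y.
Test a specific point where both sides are defined: x = 4, y = 3.
LHS = √(x+y) ≈ 2.6458
RHS = √x + √y ≈ 3.7321
Since 2.6458 ≠ 3.7321, the equation fails at this point, so it cannot hold for all real values of x and y for which both sides are defined.
Squaring the right side gives x + 2√(xy) + y, not x + y.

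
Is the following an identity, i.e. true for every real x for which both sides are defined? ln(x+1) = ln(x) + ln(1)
No, this is NOT an identity.

Claim: ln(x+1) = ln(x) + ln(1).
Test a specific point where both sides are defined: x = 1.
LHS = ln(x+1) ≈ 0.6931
RHS = ln(x) + ln(1) ≈ 0.0000
Since 0.6931 ≠ 0.0000, the equation fails at this point, so it cannot hold for every real x for which both sides are defined.
ln(1) = 0, so the right side is just ln(x), which differs from ln(x+1).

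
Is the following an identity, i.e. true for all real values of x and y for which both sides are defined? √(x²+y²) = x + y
No, this is NOT an identity.

Claim: √(x²+y²) = x + y.
Test a specific point where both sides are defined: x = -2, y = 2.
LHS = √(x²+y²) ≈ 2.8284
RHS = x + y ≈ 0.0000
Since 2.8284 ≠ 0.0000, the equation fails at this point, so it cannot hold for all real values of x and y for which both sides are defined.
(x+y)² = x² + 2xy + y², not x² + y², so the square root does not split this way.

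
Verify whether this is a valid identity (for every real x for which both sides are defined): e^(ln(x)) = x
Yes, this is an identity.

Claim: e^(ln(x)) = x.
Reasoning: For x > 0, ln(x) is by definition the exponent p such that e^p = x. Raising e to that exponent therefore returns x: e^(ln x) = x.
So the two sides agree for every real x for which both sides are defined.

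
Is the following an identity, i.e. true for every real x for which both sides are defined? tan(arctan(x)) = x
Claim: tan(arctan(x)) = x.
Reasoning: For every real x, arctan(x) is by definition the angle in (-π/2, π/2) whose tangent equals x. Taking the tangent of that angle returns x.
So the two sides agree for every real x for which both sides are defined.

Conclusion: Yes, this is an identity.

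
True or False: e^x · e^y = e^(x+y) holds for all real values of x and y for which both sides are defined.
Claim: e^x · e^y = e^(x+y).
Reasoning: This is the law of exponents for a common base: multiplying powers adds exponents. E.g. from the series, (Σ x^j/j!)(Σ y^k/k!) = Σ_m (Σ_{j+k=m} x^j y^k/(j!k!)) = Σ_m (x+y)^m/m! by the binomial theorem.
So the two sides agree for all real values of x and y for which both sides are defined.

Conclusion: True.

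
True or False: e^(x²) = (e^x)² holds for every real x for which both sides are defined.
False.

Claim: e^(x²) = (e^x)².
Test a specific point where both sides are defined: x = -3.
LHS = e^(x²) ≈ 8103.0839
RHS = (e^x)² ≈ 0.0025
Since 8103.0839 ≠ 0.0025, the equation fails at this point, so it cannot hold for every real x for which both sides are defined.
(e^x)² = e^(2x), and 2x ≠ x² in general.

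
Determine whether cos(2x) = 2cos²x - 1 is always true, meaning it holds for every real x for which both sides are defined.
Claim: cos(2x) = 2cos²x - 1.
Reasoning: cos(2x) = cos²x - sin²x. Replace sin²x by 1 - cos²x: cos²x - (1 - cos²x) = 2cos²x - 1.
So the two sides agree for every real x for which both sides are defined.

Conclusion: Yes, this is an identity.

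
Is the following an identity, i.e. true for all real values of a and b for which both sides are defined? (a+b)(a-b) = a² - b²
Claim: (a+b)(a-b) = a² - b².
Reasoning: Expand: (a+b)(a-b) = a² - ab + ba - b² = a² - b² (the cross terms cancel).
So the two sides agree for all real values of a and b for which both sides are defined.

Conclusion: Yes, this is an identity.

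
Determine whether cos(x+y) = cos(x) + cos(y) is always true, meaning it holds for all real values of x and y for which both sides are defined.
Claim: cos(x+y) = cos(x) + cos(y).
Test a specific point where both sides are defined: x = π/6, y = π/2.
LHS = cos(x+y) ≈ -0.5000
RHS = cos(x) + cos(y) ≈ 0.8660
Since -0.5000 ≠ 0.8660, the equation fails at this point, so it cannot hold for all real values of x and y for which both sides are defined.
The correct expansion is cos(x+y) = cos(x)cos(y) - sin(x)sin(y); cosine is not additive.

Conclusion: No, this is NOT an identity.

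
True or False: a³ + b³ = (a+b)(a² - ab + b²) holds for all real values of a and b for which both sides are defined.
Claim: a³ + b³ = (a+b)(a² - ab + b²).
Reasoning: Expand the right side: (a+b)(a² - ab + b²) = a³ - a²b + ab² + a²b - ab² + b³ = a³ + b³ (the middle terms cancel in pairs).
So the two sides agree for all real values of a and b for which both sides are defined.

Conclusion: True.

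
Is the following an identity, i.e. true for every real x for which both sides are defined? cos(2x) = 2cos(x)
No, this is NOT an identity.

Claim: cos(2x) = 2cos(x).
Test a specific point where both sides are defined: x = 2π/3.
LHS = cos(2x) ≈ -0.5000
RHS = 2cos(x) ≈ -1.0000
Since -0.5000 ≠ -1.0000, the equation fails at this point, so it cannot hold for every real x for which both sides are defined.
The correct double-angle formula is cos(2x) = cos²x - sin²x.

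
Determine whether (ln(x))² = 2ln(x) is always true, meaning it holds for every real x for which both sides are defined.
Claim: (ln(x))² = 2ln(x).
Test a specific point where both sides are defined: x = 4.
LHS = (ln(x))² ≈ 1.9218
RHS = 2ln(x) ≈ 2.7726
Since 1.9218 ≠ 2.7726, the equation fails at this point, so it cannot hold for every real x for which both sides are defined.
2ln(x) equals ln(x²), which is not the same as (ln x)².

Conclusion: No, this is NOT an identity.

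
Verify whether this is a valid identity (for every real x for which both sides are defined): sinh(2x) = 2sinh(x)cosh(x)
Yes, this is an identity.

Claim: sinh(2x) = 2sinh(x)cosh(x).
Reasoning: 2sinh(x)cosh(x) = 2 · (e^x - e^-x)/2 · (e^x + e^-x)/2 = (e^(2x) - e^(-2x))/2 = sinh(2x).
So the two sides agree for every real x for which both sides are defined.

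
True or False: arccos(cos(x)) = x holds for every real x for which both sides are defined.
False.

Claim: arccos(cos(x)) = x.
Test a specific point where both sides are defined: x = -π/3.
LHS = arccos(cos(x)) ≈ 1.0472
RHS = x ≈ -1.0472
Since 1.0472 ≠ -1.0472, the equation fails at this point, so it cannot hold for every real x for which both sides are defined.
arccos only returns values in [0, π], so arccos(cos(x)) = x holds only for x in that interval, not for all real x.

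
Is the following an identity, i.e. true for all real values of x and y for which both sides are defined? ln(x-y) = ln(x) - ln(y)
Claim: ln(x-y) = ln(x) - ln(y).
Test a specific point where both sides are defined: x = 3, y = 1.
LHS = ln(x-y) ≈ 0.6931
RHS = ln(x) - ln(y) ≈ 1.0986
Since 0.6931 ≠ 1.0986, the equation fails at this point, so it cannot hold for all real values of x and y for which both sides are defined.
ln(x) - ln(y) = ln(x/y), not ln(x-y).

Conclusion: No, this is NOT an identity.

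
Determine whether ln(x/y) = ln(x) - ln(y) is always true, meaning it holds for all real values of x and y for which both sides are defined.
Claim: ln(x/y) = ln(x) - ln(y).
Reasoning: Both sides are simultaneously defined only when x, y > 0. Write x = e^p, y = e^q. Then x/y = e^(p-q), so ln(x/y) = p - q = ln(x) - ln(y).
So the two sides agree for all real values of x and y for which both sides are defined.

Conclusion: Yes, this is an identity.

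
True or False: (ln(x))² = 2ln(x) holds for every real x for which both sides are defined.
False.

Claim: (ln(x))² = 2ln(x).
Test a specific point where both sides are defined: x = 3/2.
LHS = (ln(x))² ≈ 0.1644
RHS = 2ln(x) ≈ 0.8109
Since 0.1644 ≠ 0.8109, the equation fails at this point, so it cannot hold for every real x for which both sides are defined.
2ln(x) equals ln(x²), which is not the same as (ln x)².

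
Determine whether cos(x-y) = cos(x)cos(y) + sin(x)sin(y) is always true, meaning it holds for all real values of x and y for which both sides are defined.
Yes, this is an identity.

Claim: cos(x-y) = cos(x)cos(y) + sin(x)sin(y).
Reasoning: Replace y by -y in cos(x+y) = cos(x)cos(y) - sin(x)sin(y) and use cos(-y) = cos(y), sin(-y) = -sin(y): cos(x-y) = cos(x)cos(y) + sin(x)sin(y).
So the two sides agree for all real values of x and y for which both sides are defined.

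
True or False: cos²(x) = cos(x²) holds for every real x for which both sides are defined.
False.

Claim: cos²(x) = cos(x²).
Test a specific point where both sides are defined: x = -π/4.
LHS = cos²(x) ≈ 0.5000
RHS = cos(x²) ≈ 0.8157
Since 0.5000 ≠ 0.8157, the equation fails at this point, so it cannot hold for every real x for which both sides are defined.
cos²(x) means (cos x)², squaring the output; cos(x²) squares the input. These are different functions.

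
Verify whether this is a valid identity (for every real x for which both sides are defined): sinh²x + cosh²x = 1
No, this is NOT an identity.

Claim: sinh²x + cosh²x = 1.
Test a specific point where both sides are defined: x = -3.
LHS = sinh²x + cosh²x ≈ 201.7156
RHS = 1 ≈ 1.0000
Since 201.7156 ≠ 1.0000, the equation fails at this point, so it cannot hold for every real x for which both sides are defined.
The correct hyperbolic identity is cosh²x - sinh²x = 1 (a difference); the sum sinh²x + cosh²x equals cosh(2x).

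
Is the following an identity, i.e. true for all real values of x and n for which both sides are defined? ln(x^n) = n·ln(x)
Yes, this is an identity.

Claim: ln(x^n) = n·ln(x).
Reasoning: The right side requires x > 0. For x > 0, x^n = (e^(ln x))^n = e^(n·ln x), so taking ln of both sides gives ln(x^n) = n·ln(x).
So the two sides agree for all real values of x and n for which both sides are defined.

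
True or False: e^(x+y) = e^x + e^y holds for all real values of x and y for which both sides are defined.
False.

Claim: e^(x+y) = e^x + e^y.
Test a specific point where both sides are defined: x = 3, y = -1.
LHS = e^(x+y) ≈ 7.3891
RHS = e^x + e^y ≈ 20.4534
Since 7.3891 ≠ 20.4534, the equation fails at this point, so it cannot hold for all real values of x and y for which both sides are defined.
The correct rule is e^(x+y) = e^x · e^y (a product, not a sum).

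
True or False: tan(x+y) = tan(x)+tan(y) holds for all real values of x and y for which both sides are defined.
Claim: tan(x+y) = tan(x)+tan(y).
Test a specific point where both sides are defined: x = -π/4, y = -π/3.
LHS = tan(x+y) ≈ 3.7321
RHS = tan(x)+tan(y) ≈ -2.7321
Since 3.7321 ≠ -2.7321, the equation fails at this point, so it cannot hold for all real values of x and y for which both sides are defined.
The correct formula is tan(x+y) = (tan(x) + tan(y))/(1 - tan(x)tan(y)).

Conclusion: False.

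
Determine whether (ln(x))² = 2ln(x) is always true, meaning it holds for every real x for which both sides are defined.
Claim: (ln(x))² = 2ln(x).
Test a specific point where both sides are defined: x = 3/2.
LHS = (ln(x))² ≈ 0.1644
RHS = 2ln(x) ≈ 0.8109
Since 0.1644 ≠ 0.8109, the equation fails at this point, so it cannot hold for every real x for which both sides are defined.
2ln(x) equals ln(x²), which is not the same as (ln x)².

Conclusion: No, this is NOT an identity.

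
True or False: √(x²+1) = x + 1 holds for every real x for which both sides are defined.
Claim: √(x²+1) = x + 1.
Test a specific point where both sides are defined: x = 4.
LHS = √(x²+1) ≈ 4.1231
RHS = x + 1 ≈ 5.0000
Since 4.1231 ≠ 5.0000, the equation fails at this point, so it cannot hold for every real x for which both sides are defined.
(x+1)² = x² + 2x + 1 ≠ x² + 1 unless x = 0.

Conclusion: False.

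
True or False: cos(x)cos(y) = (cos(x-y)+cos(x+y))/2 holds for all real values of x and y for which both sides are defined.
True.

Claim: cos(x)cos(y) = (cos(x-y)+cos(x+y))/2.
Reasoning: cos(x-y) = cos(x)cos(y) + sin(x)sin(y) and cos(x+y) = cos(x)cos(y) - sin(x)sin(y). Adding, cos(x-y) + cos(x+y) = 2cos(x)cos(y); divide by 2.
So the two sides agree for all real values of x and y for which both sides are defined.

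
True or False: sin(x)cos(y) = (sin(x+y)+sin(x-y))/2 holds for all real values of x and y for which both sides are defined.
True.

Claim: sin(x)cos(y) = (sin(x+y)+sin(x-y))/2.
Reasoning: sin(x+y) = sin(x)cos(y) + cos(x)sin(y) and sin(x-y) = sin(x)cos(y) - cos(x)sin(y). Adding, sin(x+y) + sin(x-y) = 2sin(x)cos(y); divide by 2.
So the two sides agree for all real values of x and y for which both sides are defined.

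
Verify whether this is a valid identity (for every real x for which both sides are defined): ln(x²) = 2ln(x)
Claim: ln(x²) = 2ln(x).
Reasoning: The right side requires x > 0. For x > 0, x² = (e^(ln x))² = e^(2ln x), so ln(x²) = 2ln(x). (For x < 0 the right side is undefined, so those values are outside the claim.)
So the two sides agree for every real x for which both sides are defined.

Conclusion: Yes, this is an identity.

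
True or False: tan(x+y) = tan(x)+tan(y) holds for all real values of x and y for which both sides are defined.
Claim: tan(x+y) = tan(x)+tan(y).
Test a specific point where both sides are defined: x = -π/3, y = π/4.
LHS = tan(x+y) ≈ -0.2679
RHS = tan(x)+tan(y) ≈ -0.7321
Since -0.2679 ≠ -0.7321, the equation fails at this point, so it cannot hold for all real values of x and y for which both sides are defined.
The correct formula is tan(x+y) = (tan(x) + tan(y))/(1 - tan(x)tan(y)).

Conclusion: False.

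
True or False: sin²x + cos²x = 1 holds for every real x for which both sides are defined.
Claim: sin²x + cos²x = 1.
Reasoning: The point (cos x, sin x) lies on the unit circle X² + Y² = 1, so cos²x + sin²x = 1 for every real x.
So the two sides agree for every real x for which both sides are defined.

Conclusion: True.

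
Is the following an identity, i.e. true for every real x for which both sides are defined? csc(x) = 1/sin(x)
Claim: csc(x) = 1/sin(x).
Reasoning: csc(x) is by definition the reciprocal of sin(x), wherever sin(x) ≠ 0.
So the two sides agree for every real x for which both sides are defined.

Conclusion: Yes, this is an identity.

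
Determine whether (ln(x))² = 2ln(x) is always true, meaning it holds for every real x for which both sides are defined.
Claim: (ln(x))² = 2ln(x).
Test a specific point where both sides are defined: x = 5.
LHS = (ln(x))² ≈ 2.5903
RHS = 2ln(x) ≈ 3.2189
Since 2.5903 ≠ 3.2189, the equation fails at this point, so it cannot hold for every real x for which both sides are defined.
2ln(x) equals ln(x²), which is not the same as (ln x)².

Conclusion: No, this is NOT an identity.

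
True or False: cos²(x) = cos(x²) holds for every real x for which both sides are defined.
False.

Claim: cos²(x) = cos(x²).
Test a specific point where both sides are defined: x = -π/4.
LHS = cos²(x) ≈ 0.5000
RHS = cos(x²) ≈ 0.8157
Since 0.5000 ≠ 0.8157, the equation fails at this point, so it cannot hold for every real x for which both sides are defined.
cos²(x) means (cos x)², squaring the output; cos(x²) squares the input. These are different functions.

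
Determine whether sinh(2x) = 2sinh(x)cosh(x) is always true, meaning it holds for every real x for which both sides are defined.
Claim: sinh(2x) = 2sinh(x)cosh(x).
Reasoning: 2sinh(x)cosh(x) = 2 · (e^x - e^-x)/2 · (e^x + e^-x)/2 = (e^(2x) - e^(-2x))/2 = sinh(2x).
So the two sides agree for every real x for which both sides are defined.

Conclusion: Yes, this is an identity.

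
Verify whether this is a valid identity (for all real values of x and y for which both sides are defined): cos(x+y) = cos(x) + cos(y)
No, this is NOT an identity.

Claim: cos(x+y) = cos(x) + cos(y).
Test a specific point where both sides are defined: x = π/2, y = -π/6.
LHS = cos(x+y) ≈ 0.5000
RHS = cos(x) + cos(y) ≈ 0.8660
Since 0.5000 ≠ 0.8660, the equation fails at this point, so it cannot hold for all real values of x and y for which both sides are defined.
The correct expansion is cos(x+y) = cos(x)cos(y) - sin(x)sin(y); cosine is not additive.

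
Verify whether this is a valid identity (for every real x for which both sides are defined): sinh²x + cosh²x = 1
Claim: sinh²x + cosh²x = 1.
Test a specific point where both sides are defined: x = 1/2.
LHS = sinh²x + cosh²x ≈ 1.5431
RHS = 1 ≈ 1.0000
Since 1.5431 ≠ 1.0000, the equation fails at this point, so it cannot hold for every real x for which both sides are defined.
The correct hyperbolic identity is cosh²x - sinh²x = 1 (a difference); the sum sinh²x + cosh²x equals cosh(2x).

Conclusion: No, this is NOT an identity.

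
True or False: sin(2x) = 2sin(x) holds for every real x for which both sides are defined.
False.

Claim: sin(2x) = 2sin(x).
Test a specific point where both sides are defined: x = -π/3.
LHS = sin(2x) ≈ -0.8660
RHS = 2sin(x) ≈ -1.7321
Since -0.8660 ≠ -1.7321, the equation fails at this point, so it cannot hold for every real x for which both sides are defined.
The correct double-angle formula is sin(2x) = 2sin(x)cos(x).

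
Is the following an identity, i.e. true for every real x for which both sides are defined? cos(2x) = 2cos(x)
No, this is NOT an identity.

Claim: cos(2x) = 2cos(x).
Test a specific point where both sides are defined: x = -π/4.
LHS = cos(2x) ≈ 0.0000
RHS = 2cos(x) ≈ 1.4142
Since 0.0000 ≠ 1.4142, the equation fails at this point, so it cannot hold for every real x for which both sides are defined.
The correct double-angle formula is cos(2x) = cos²x - sin²x.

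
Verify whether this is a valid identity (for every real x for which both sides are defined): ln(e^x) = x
Yes, this is an identity.

Claim: ln(e^x) = x.
Reasoning: ln is the inverse of the exponential: ln(e^x) asks for the exponent p with e^p = e^x, and since e^p is one-to-one that exponent is p = x.
So the two sides agree for every real x for which both sides are defined.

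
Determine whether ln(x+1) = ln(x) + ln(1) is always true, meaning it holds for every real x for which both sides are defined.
No, this is NOT an identity.

Claim: ln(x+1) = ln(x) + ln(1).
Test a specific point where both sides are defined: x = 3/2.
LHS = ln(x+1) ≈ 0.9163
RHS = ln(x) + ln(1) ≈ 0.4055
Since 0.9163 ≠ 0.4055, the equation fails at this point, so it cannot hold for every real x for which both sides are defined.
ln(1) = 0, so the right side is just ln(x), which differs from ln(x+1).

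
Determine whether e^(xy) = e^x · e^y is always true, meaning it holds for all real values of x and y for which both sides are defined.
No, this is NOT an identity.

Claim: e^(xy) = e^x · e^y.
Test a specific point where both sides are defined: x = 3/2, y = -3.
LHS = e^(xy) ≈ 0.0111
RHS = e^x · e^y ≈ 0.2231
Since 0.0111 ≠ 0.2231, the equation fails at this point, so it cannot hold for all real values of x and y for which both sides are defined.
e^x · e^y = e^(x+y), not e^(xy).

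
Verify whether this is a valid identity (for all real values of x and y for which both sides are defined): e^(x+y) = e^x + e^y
No, this is NOT an identity.

Claim: e^(x+y) = e^x + e^y.
Test a specific point where both sides are defined: x = 3, y = -3.
LHS = e^(x+y) ≈ 1.0000
RHS = e^x + e^y ≈ 20.1353
Since 1.0000 ≠ 20.1353, the equation fails at this point, so it cannot hold for all real values of x and y for which both sides are defined.
The correct rule is e^(x+y) = e^x · e^y (a product, not a sum).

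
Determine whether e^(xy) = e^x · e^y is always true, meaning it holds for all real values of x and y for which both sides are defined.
No, this is NOT an identity.

Claim: e^(xy) = e^x · e^y.
Test a specific point where both sides are defined: x = 2, y = -2.
LHS = e^(xy) ≈ 0.0183
RHS = e^x · e^y ≈ 1.0000
Since 0.0183 ≠ 1.0000, the equation fails at this point, so it cannot hold for all real values of x and y for which both sides are defined.
e^x · e^y = e^(x+y), not e^(xy).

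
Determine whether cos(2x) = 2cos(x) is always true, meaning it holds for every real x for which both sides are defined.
No, this is NOT an identity.

Claim: cos(2x) = 2cos(x).
Test a specific point where both sides are defined: x = -π/4.
LHS = cos(2x) ≈ 0.0000
RHS = 2cos(x) ≈ 1.4142
Since 0.0000 ≠ 1.4142, the equation fails at this point, so it cannot hold for every real x for which both sides are defined.
The correct double-angle formula is cos(2x) = cos²x - sin²x.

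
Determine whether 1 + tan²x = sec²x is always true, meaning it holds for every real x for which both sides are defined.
Claim: 1 + tan²x = sec²x.
Reasoning: Start from sin²x + cos²x = 1 and divide every term by cos²x (allowed wherever tan x and sec x are defined): tan²x + 1 = 1/cos²x = sec²x.
So the two sides agree for every real x for which both sides are defined.

Conclusion: Yes, this is an identity.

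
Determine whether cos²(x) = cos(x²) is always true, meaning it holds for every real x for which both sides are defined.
Claim: cos²(x) = cos(x²).
Test a specific point where both sides are defined: x = 2π/3.
LHS = cos²(x) ≈ 0.2500
RHS = cos(x²) ≈ -0.3202
Since 0.2500 ≠ -0.3202, the equation fails at this point, so it cannot hold for every real x for which both sides are defined.
cos²(x) means (cos x)², squaring the output; cos(x²) squares the input. These are different functions.

Conclusion: No, this is NOT an identity.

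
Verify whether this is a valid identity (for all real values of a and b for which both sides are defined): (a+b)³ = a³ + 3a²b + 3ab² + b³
Claim: (a+b)³ = a³ + 3a²b + 3ab² + b³.
Reasoning: (a+b)³ = (a+b)(a+b)² = (a+b)(a² + 2ab + b²) = a³ + 2a²b + ab² + a²b + 2ab² + b³ = a³ + 3a²b + 3ab² + b³.
So the two sides agree for all real values of a and b for which both sides are defined.

Conclusion: Yes, this is an identity.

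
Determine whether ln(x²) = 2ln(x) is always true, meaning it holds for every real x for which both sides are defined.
Claim: ln(x²) = 2ln(x).
Reasoning: The right side requires x > 0. For x > 0, x² = (e^(ln x))² = e^(2ln x), so ln(x²) = 2ln(x). (For x < 0 the right side is undefined, so those values are outside the claim.)
So the two sides agree for every real x for which both sides are defined.

Conclusion: Yes, this is an identity.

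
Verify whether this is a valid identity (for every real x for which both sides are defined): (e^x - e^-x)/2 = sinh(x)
Yes, this is an identity.

Claim: (e^x - e^-x)/2 = sinh(x).
Reasoning: This is exactly the definition of the hyperbolic sine: sinh(x) := (e^x - e^-x)/2.
So the two sides agree for every real x for which both sides are defined.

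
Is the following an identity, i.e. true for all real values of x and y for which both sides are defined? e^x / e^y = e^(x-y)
Claim: e^x / e^y = e^(x-y).
Reasoning: 1/e^y = e^(-y), so e^x / e^y = e^x · e^(-y) = e^(x + (-y)) = e^(x-y) by the product rule for exponents.
So the two sides agree for all real values of x and y for which both sides are defined.

Conclusion: Yes, this is an identity.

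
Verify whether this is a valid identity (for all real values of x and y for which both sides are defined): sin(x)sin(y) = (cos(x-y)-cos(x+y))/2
Claim: sin(x)sin(y) = (cos(x-y)-cos(x+y))/2.
Reasoning: cos(x-y) = cos(x)cos(y) + sin(x)sin(y) and cos(x+y) = cos(x)cos(y) - sin(x)sin(y). Subtracting, cos(x-y) - cos(x+y) = 2sin(x)sin(y); divide by 2.
So the two sides agree for all real values of x and y for which both sides are defined.

Conclusion: Yes, this is an identity.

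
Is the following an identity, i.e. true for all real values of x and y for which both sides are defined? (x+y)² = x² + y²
Claim: (x+y)² = x² + y².
Test a specific point where both sides are defined: x = -3, y = 1.
LHS = (x+y)² ≈ 4.0000
RHS = x² + y² ≈ 10.0000
Since 4.0000 ≠ 10.0000, the equation fails at this point, so it cannot hold for all real values of x and y for which both sides are defined.
The correct expansion is (x+y)² = x² + 2xy + y²; the cross term 2xy is missing.

Conclusion: No, this is NOT an identity.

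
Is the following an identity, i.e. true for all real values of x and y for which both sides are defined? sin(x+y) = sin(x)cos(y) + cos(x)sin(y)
Yes, this is an identity.

Claim: sin(x+y) = sin(x)cos(y) + cos(x)sin(y).
Reasoning: By Euler's formula e^(i(x+y)) = e^(ix)·e^(iy) = (cos x + i·sin x)(cos y + i·sin y). The imaginary part of the left side is sin(x+y); the imaginary part of the product is sin(x)cos(y) + cos(x)sin(y).
So the two sides agree for all real values of x and y for which both sides are defined.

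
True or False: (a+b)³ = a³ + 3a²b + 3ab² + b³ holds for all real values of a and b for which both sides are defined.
Claim: (a+b)³ = a³ + 3a²b + 3ab² + b³.
Reasoning: (a+b)³ = (a+b)(a+b)² = (a+b)(a² + 2ab + b²) = a³ + 2a²b + ab² + a²b + 2ab² + b³ = a³ + 3a²b + 3ab² + b³.
So the two sides agree for all real values of a and b for which both sides are defined.

Conclusion: True.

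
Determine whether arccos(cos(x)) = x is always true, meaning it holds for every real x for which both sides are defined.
Claim: arccos(cos(x)) = x.
Test a specific point where both sides are defined: x = -π/3.
LHS = arccos(cos(x)) ≈ 1.0472
RHS = x ≈ -1.0472
Since 1.0472 ≠ -1.0472, the equation fails at this point, so it cannot hold for every real x for which both sides are defined.
arccos only returns values in [0, π], so arccos(cos(x)) = x holds only for x in that interval, not for all real x.

Conclusion: No, this is NOT an identity.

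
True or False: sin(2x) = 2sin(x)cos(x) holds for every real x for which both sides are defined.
Claim: sin(2x) = 2sin(x)cos(x).
Reasoning: Put y = x in the addition formula sin(x+y) = sin(x)cos(y) + cos(x)sin(y): sin(2x) = sin(x)cos(x) + cos(x)sin(x) = 2sin(x)cos(x).
So the two sides agree for every real x for which both sides are defined.

Conclusion: True.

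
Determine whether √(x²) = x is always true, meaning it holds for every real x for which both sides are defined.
No, this is NOT an identity.

Claim: √(x²) = x.
Test a specific point where both sides are defined: x = -2.
LHS = √(x²) ≈ 2.0000
RHS = x ≈ -2.0000
Since 2.0000 ≠ -2.0000, the equation fails at this point, so it cannot hold for every real x for which both sides are defined.
√(x²) = |x|, which differs from x whenever x < 0 (both sides are defined for every real x).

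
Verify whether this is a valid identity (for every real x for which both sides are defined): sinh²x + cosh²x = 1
Claim: sinh²x + cosh²x = 1.
Test a specific point where both sides are defined: x = -2.
LHS = sinh²x + cosh²x ≈ 27.3082
RHS = 1 ≈ 1.0000
Since 27.3082 ≠ 1.0000, the equation fails at this point, so it cannot hold for every real x for which both sides are defined.
The correct hyperbolic identity is cosh²x - sinh²x = 1 (a difference); the sum sinh²x + cosh²x equals cosh(2x).

Conclusion: No, this is NOT an identity.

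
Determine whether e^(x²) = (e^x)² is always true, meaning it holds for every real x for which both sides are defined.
Claim: e^(x²) = (e^x)².
Test a specific point where both sides are defined: x = 1/2.
LHS = e^(x²) ≈ 1.2840
RHS = (e^x)² ≈ 2.7183
Since 1.2840 ≠ 2.7183, the equation fails at this point, so it cannot hold for every real x for which both sides are defined.
(e^x)² = e^(2x), and 2x ≠ x² in general.

Conclusion: No, this is NOT an identity.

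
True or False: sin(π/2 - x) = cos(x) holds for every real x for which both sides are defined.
True.

Claim: sin(π/2 - x) = cos(x).
Reasoning: Use sin(u - v) = sin(u)cos(v) - cos(u)sin(v) with u = π/2, v = x: sin(π/2)cos(x) - cos(π/2)sin(x) = 1·cos(x) - 0·sin(x) = cos(x).
So the two sides agree for every real x for which both sides are defined.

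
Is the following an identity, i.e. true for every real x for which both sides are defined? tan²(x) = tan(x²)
No, this is NOT an identity.

Claim: tan²(x) = tan(x²).
Test a specific point where both sides are defined: x = π.
LHS = tan²(x) ≈ 0.0000
RHS = tan(x²) ≈ 0.4767
Since 0.0000 ≠ 0.4767, the equation fails at this point, so it cannot hold for every real x for which both sides are defined.
tan²(x) means (tan x)², squaring the output; tan(x²) squares the input. These are different functions.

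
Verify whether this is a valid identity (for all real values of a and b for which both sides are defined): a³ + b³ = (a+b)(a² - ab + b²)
Yes, this is an identity.

Claim: a³ + b³ = (a+b)(a² - ab + b²).
Reasoning: Expand the right side: (a+b)(a² - ab + b²) = a³ - a²b + ab² + a²b - ab² + b³ = a³ + b³ (the middle terms cancel in pairs).
So the two sides agree for all real values of a and b for which both sides are defined.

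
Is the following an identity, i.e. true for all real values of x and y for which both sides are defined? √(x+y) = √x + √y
Claim: √(x+y) = √x + √y.
Test a specific point where both sides are defined: x = 1, y = 1.
LHS = √(x+y) ≈ 1.4142
RHS = √x + √y ≈ 2.0000
Since 1.4142 ≠ 2.0000, the equation fails at this point, so it cannot hold for all real values of x and y for which both sides are defined.
Squaring the right side gives x + 2√(xy) + y, not x + y.

Conclusion: No, this is NOT an identity.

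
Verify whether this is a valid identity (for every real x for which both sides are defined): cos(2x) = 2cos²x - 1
Yes, this is an identity.

Claim: cos(2x) = 2cos²x - 1.
Reasoning: cos(2x) = cos²x - sin²x. Replace sin²x by 1 - cos²x: cos²x - (1 - cos²x) = 2cos²x - 1.
So the two sides agree for every real x for which both sides are defined.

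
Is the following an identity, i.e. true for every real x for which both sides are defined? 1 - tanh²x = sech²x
Yes, this is an identity.

Claim: 1 - tanh²x = sech²x.
Reasoning: Divide cosh²x - sinh²x = 1 through by cosh²x (never zero): 1 - tanh²x = 1/cosh²x = sech²x.
So the two sides agree for every real x for which both sides are defined.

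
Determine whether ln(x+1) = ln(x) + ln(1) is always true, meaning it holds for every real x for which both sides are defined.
No, this is NOT an identity.

Claim: ln(x+1) = ln(x) + ln(1).
Test a specific point where both sides are defined: x = 1.
LHS = ln(x+1) ≈ 0.6931
RHS = ln(x) + ln(1) ≈ 0.0000
Since 0.6931 ≠ 0.0000, the equation fails at this point, so it cannot hold for every real x for which both sides are defined.
ln(1) = 0, so the right side is just ln(x), which differs from ln(x+1).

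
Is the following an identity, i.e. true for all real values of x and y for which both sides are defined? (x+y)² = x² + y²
Claim: (x+y)² = x² + y².
Test a specific point where both sides are defined: x = 3, y = 2.
LHS = (x+y)² ≈ 25.0000
RHS = x² + y² ≈ 13.0000
Since 25.0000 ≠ 13.0000, the equation fails at this point, so it cannot hold for all real values of x and y for which both sides are defined.
The correct expansion is (x+y)² = x² + 2xy + y²; the cross term 2xy is missing.

Conclusion: No, this is NOT an identity.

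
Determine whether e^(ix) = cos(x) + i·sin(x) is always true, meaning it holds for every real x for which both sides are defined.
Yes, this is an identity.

Claim: e^(ix) = cos(x) + i·sin(x).
Reasoning: Euler's formula. Expand e^(ix) = Σ (ix)^k / k!. Since i² = -1, the even-k terms are Σ (-1)^m x^(2m)/(2m)! = cos(x) and the odd-k terms are i · Σ (-1)^m x^(2m+1)/(2m+1)! = i·sin(x).
So the two sides agree for every real x for which both sides are defined.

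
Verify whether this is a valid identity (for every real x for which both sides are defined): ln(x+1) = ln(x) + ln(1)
Claim: ln(x+1) = ln(x) + ln(1).
Test a specific point where both sides are defined: x = 2.
LHS = ln(x+1) ≈ 1.0986
RHS = ln(x) + ln(1) ≈ 0.6931
Since 1.0986 ≠ 0.6931, the equation fails at this point, so it cannot hold for every real x for which both sides are defined.
ln(1) = 0, so the right side is just ln(x), which differs from ln(x+1).

Conclusion: No, this is NOT an identity.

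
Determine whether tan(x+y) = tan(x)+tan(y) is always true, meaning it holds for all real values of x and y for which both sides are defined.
Claim: tan(x+y) = tan(x)+tan(y).
Test a specific point where both sides are defined: x = π/6, y = -π/4.
LHS = tan(x+y) ≈ -0.2679
RHS = tan(x)+tan(y) ≈ -0.4226
Since -0.2679 ≠ -0.4226, the equation fails at this point, so it cannot hold for all real values of x and y for which both sides are defined.
The correct formula is tan(x+y) = (tan(x) + tan(y))/(1 - tan(x)tan(y)).

Conclusion: No, this is NOT an identity.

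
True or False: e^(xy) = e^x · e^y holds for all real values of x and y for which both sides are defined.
Claim: e^(xy) = e^x · e^y.
Test a specific point where both sides are defined: x = 3, y = 1.
LHS = e^(xy) ≈ 20.0855
RHS = e^x · e^y ≈ 54.5982
Since 20.0855 ≠ 54.5982, the equation fails at this point, so it cannot hold for all real values of x and y for which both sides are defined.
e^x · e^y = e^(x+y), not e^(xy).

Conclusion: False.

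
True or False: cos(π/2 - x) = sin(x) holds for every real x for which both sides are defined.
Claim: cos(π/2 - x) = sin(x).
Reasoning: Use cos(u - v) = cos(u)cos(v) + sin(u)sin(v) with u = π/2, v = x: cos(π/2)cos(x) + sin(π/2)sin(x) = 0·cos(x) + 1·sin(x) = sin(x).
So the two sides agree for every real x for which both sides are defined.

Conclusion: True.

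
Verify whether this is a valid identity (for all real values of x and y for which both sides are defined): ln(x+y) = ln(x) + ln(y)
Claim: ln(x+y) = ln(x) + ln(y).
Test a specific point where both sides are defined: x = 1, y = 1.
LHS = ln(x+y) ≈ 0.6931
RHS = ln(x) + ln(y) ≈ 0.0000
Since 0.6931 ≠ 0.0000, the equation fails at this point, so it cannot hold for all real values of x and y for which both sides are defined.
ln(x) + ln(y) = ln(xy), not ln(x+y).

Conclusion: No, this is NOT an identity.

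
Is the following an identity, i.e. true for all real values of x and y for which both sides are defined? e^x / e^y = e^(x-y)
Yes, this is an identity.

Claim: e^x / e^y = e^(x-y).
Reasoning: 1/e^y = e^(-y), so e^x / e^y = e^x · e^(-y) = e^(x + (-y)) = e^(x-y) by the product rule for exponents.
So the two sides agree for all real values of x and y for which both sides are defined.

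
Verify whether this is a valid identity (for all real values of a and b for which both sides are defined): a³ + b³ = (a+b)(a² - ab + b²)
Yes, this is an identity.

Claim: a³ + b³ = (a+b)(a² - ab + b²).
Reasoning: Expand the right side: (a+b)(a² - ab + b²) = a³ - a²b + ab² + a²b - ab² + b³ = a³ + b³ (the middle terms cancel in pairs).
So the two sides agree for all real values of a and b for which both sides are defined.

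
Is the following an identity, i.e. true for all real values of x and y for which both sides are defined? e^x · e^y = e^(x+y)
Claim: e^x · e^y = e^(x+y).
Reasoning: This is the law of exponents for a common base: multiplying powers adds exponents. E.g. from the series, (Σ x^j/j!)(Σ y^k/k!) = Σ_m (Σ_{j+k=m} x^j y^k/(j!k!)) = Σ_m (x+y)^m/m! by the binomial theorem.
So the two sides agree for all real values of x and y for which both sides are defined.

Conclusion: Yes, this is an identity.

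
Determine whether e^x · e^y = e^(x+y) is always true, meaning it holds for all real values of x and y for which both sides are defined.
Yes, this is an identity.

Claim: e^x · e^y = e^(x+y).
Reasoning: This is the law of exponents for a common base: multiplying powers adds exponents. E.g. from the series, (Σ x^j/j!)(Σ y^k/k!) = Σ_m (Σ_{j+k=m} x^j y^k/(j!k!)) = Σ_m (x+y)^m/m! by the binomial theorem.
So the two sides agree for all real values of x and y for which both sides are defined.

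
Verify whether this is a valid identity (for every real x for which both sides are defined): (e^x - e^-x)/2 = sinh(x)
Claim: (e^x - e^-x)/2 = sinh(x).
Reasoning: This is exactly the definition of the hyperbolic sine: sinh(x) := (e^x - e^-x)/2.
So the two sides agree for every real x for which both sides are defined.

Conclusion: Yes, this is an identity.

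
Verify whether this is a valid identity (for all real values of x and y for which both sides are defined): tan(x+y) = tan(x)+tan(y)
No, this is NOT an identity.

Claim: tan(x+y) = tan(x)+tan(y).
Test a specific point where both sides are defined: x = π/6, y = π/4.
LHS = tan(x+y) ≈ 3.7321
RHS = tan(x)+tan(y) ≈ 1.5774
Since 3.7321 ≠ 1.5774, the equation fails at this point, so it cannot hold for all real values of x and y for which both sides are defined.
The correct formula is tan(x+y) = (tan(x) + tan(y))/(1 - tan(x)tan(y)).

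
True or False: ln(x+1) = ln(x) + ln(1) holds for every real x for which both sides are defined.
False.

Claim: ln(x+1) = ln(x) + ln(1).
Test a specific point where both sides are defined: x = 1/2.
LHS = ln(x+1) ≈ 0.4055
RHS = ln(x) + ln(1) ≈ -0.6931
Since 0.4055 ≠ -0.6931, the equation fails at this point, so it cannot hold for every real x for which both sides are defined.
ln(1) = 0, so the right side is just ln(x), which differs from ln(x+1).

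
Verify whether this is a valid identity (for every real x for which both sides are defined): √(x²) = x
No, this is NOT an identity.

Claim: √(x²) = x.
Test a specific point where both sides are defined: x = -3.
LHS = √(x²) ≈ 3.0000
RHS = x ≈ -3.0000
Since 3.0000 ≠ -3.0000, the equation fails at this point, so it cannot hold for every real x for which both sides are defined.
√(x²) = |x|, which differs from x whenever x < 0 (both sides are defined for every real x).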